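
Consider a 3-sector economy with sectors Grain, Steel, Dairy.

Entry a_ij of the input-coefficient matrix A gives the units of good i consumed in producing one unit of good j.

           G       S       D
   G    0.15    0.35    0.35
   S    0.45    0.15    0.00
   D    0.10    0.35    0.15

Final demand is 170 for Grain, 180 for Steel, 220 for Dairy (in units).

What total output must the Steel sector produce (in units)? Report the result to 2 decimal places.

x_S = 565.10

I − A =
  [   0.85    -0.35    -0.35]
  [  -0.45     0.85     0.00]
  [  -0.10    -0.35     0.85]
Cofactors of I−A, C_ij = (−1)^(i+j)·(minor ij) (rows/columns in the sector order above):
  C_11 = (0.85)(0.85) − (0.00)(-0.35) = 0.7225
  C_12 = −[(-0.45)(0.85) − (0.00)(-0.10)] = 0.3825
  C_13 = (-0.45)(-0.35) − (0.85)(-0.10) = 0.2425
  C_21 = −[(-0.35)(0.85) − (-0.35)(-0.35)] = 0.4200
  C_22 = (0.85)(0.85) − (-0.35)(-0.10) = 0.6875
  C_23 = −[(0.85)(-0.35) − (-0.35)(-0.10)] = 0.3325
  C_31 = (-0.35)(0.00) − (-0.35)(0.85) = 0.2975
  C_32 = −[(0.85)(0.00) − (-0.35)(-0.45)] = 0.1575
  C_33 = (0.85)(0.85) − (-0.35)(-0.45) = 0.5650
det(I−A) = Σ_j (I−A)_1j·C_1j = (0.85)(0.7225) + (-0.35)(0.3825) + (-0.35)(0.2425) = 0.395375
adj(I−A) = Cᵀ =
  [ 0.7225   0.4200   0.2975]
  [ 0.3825   0.6875   0.1575]
  [ 0.2425   0.3325   0.5650]
(I − A)⁻¹ = adj(I−A) / det(I−A) ≈
  [   1.8274     1.0623     0.7525]
  [   0.9674     1.7389     0.3984]
  [   0.6133     0.8410     1.4290]
x = (I − A)⁻¹ d = adj(I−A)·d / det(I−A), with det(I−A) = 0.395375:
  x_G = (0.7225·170 + 0.4200·180 + 0.2975·220) / 0.395375 = 263.875 / 0.395375 ≈ 667.40
  x_S = (0.3825·170 + 0.6875·180 + 0.1575·220) / 0.395375 = 223.425 / 0.395375 ≈ 565.10
  x_D = (0.2425·170 + 0.3325·180 + 0.5650·220) / 0.395375 = 225.375 / 0.395375 ≈ 570.03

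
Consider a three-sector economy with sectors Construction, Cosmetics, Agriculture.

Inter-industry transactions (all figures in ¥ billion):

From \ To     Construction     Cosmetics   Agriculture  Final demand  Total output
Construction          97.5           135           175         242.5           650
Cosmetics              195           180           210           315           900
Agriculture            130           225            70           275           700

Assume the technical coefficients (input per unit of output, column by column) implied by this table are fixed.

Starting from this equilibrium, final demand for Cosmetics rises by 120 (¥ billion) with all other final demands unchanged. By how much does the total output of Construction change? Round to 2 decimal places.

Δx_1 = 53.86

Technical coefficients a_ij = z_ij / X_j:
  a_11 = 97.5/650 = 0.15, a_21 = 195/650 = 0.30, a_31 = 130/650 = 0.20
  a_12 = 135/900 = 0.15, a_22 = 180/900 = 0.20, a_32 = 225/900 = 0.25
  a_13 = 175/700 = 0.25, a_23 = 210/700 = 0.30, a_33 = 70/700 = 0.10
I − A =
  [   0.85    -0.15    -0.25]
  [  -0.30     0.80    -0.30]
  [  -0.20    -0.25     0.90]
Cofactors of I−A, C_ij = (−1)^(i+j)·(minor ij) (rows/columns in the sector order above):
  C_11 = (0.80)(0.90) − (-0.30)(-0.25) = 0.6450
  C_12 = −[(-0.30)(0.90) − (-0.30)(-0.20)] = 0.3300
  C_13 = (-0.30)(-0.25) − (0.80)(-0.20) = 0.2350
  C_21 = −[(-0.15)(0.90) − (-0.25)(-0.25)] = 0.1975
  C_22 = (0.85)(0.90) − (-0.25)(-0.20) = 0.7150
  C_23 = −[(0.85)(-0.25) − (-0.15)(-0.20)] = 0.2425
  C_31 = (-0.15)(-0.30) − (-0.25)(0.80) = 0.2450
  C_32 = −[(0.85)(-0.30) − (-0.25)(-0.30)] = 0.3300
  C_33 = (0.85)(0.80) − (-0.15)(-0.30) = 0.6350
det(I−A) = Σ_j (I−A)_1j·C_1j = (0.85)(0.6450) + (-0.15)(0.3300) + (-0.25)(0.2350) = 0.4400
adj(I−A) = Cᵀ =
  [ 0.6450   0.1975   0.2450]
  [ 0.3300   0.7150   0.3300]
  [ 0.2350   0.2425   0.6350]
(I − A)⁻¹ = adj(I−A) / det(I−A) ≈
  [   1.4659     0.4489     0.5568]
  [   0.7500     1.6250     0.7500]
  [   0.5341     0.5511     1.4432]
Δx = (I − A)⁻¹ Δd with Δd having +120 in the Cosmetics component and 0 elsewhere.
So Δx_1 = L_12 · (+120), where L_12 = adj(I−A)_12 / det(I−A) = 0.1975 / 0.4400.
Δx_1 = 0.1975 × (+120) / 0.4400 = 23.70 / 0.4400 ≈ 53.86.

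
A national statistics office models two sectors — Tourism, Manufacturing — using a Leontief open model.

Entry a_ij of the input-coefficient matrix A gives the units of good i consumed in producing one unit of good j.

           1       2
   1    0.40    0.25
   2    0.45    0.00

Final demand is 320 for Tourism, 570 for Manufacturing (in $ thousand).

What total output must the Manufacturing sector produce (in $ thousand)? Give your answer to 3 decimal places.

I − A =
  [   0.60    -0.25]
  [  -0.45     1.00]
det(I−A) = (0.60)(1.00) − (-0.25)(-0.45) = 0.4875
adj(I−A) = [[1.00, 0.25], [0.45, 0.60]]
(I − A)⁻¹ = adj(I−A) / det(I−A) ≈
  [   2.0513     0.5128]
  [   0.9231     1.2308]
x = (I − A)⁻¹ d = adj(I−A)·d / det(I−A), with det(I−A) = 0.4875:
  x_1 = (1.00·320 + 0.25·570) / 0.4875 = 462.50 / 0.4875 ≈ 948.718
  x_2 = (0.45·320 + 0.60·570) / 0.4875 = 486.00 / 0.4875 ≈ 996.923

x_2 = 996.923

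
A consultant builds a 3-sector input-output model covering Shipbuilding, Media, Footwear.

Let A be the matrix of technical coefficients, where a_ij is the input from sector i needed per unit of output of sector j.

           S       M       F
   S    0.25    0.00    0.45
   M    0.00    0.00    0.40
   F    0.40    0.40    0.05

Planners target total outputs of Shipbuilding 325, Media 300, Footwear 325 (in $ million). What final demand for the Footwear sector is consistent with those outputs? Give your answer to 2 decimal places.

d_F = 58.75

I − A =
  [   0.75     0.00    -0.45]
  [   0.00     1.00    -0.40]
  [  -0.40    -0.40     0.95]
d = (I − A) x:
  d_S = (+0.75)·325 + (+0.00)·300 + (-0.45)·325 = 97.50
  d_M = (+0.00)·325 + (+1.00)·300 + (-0.40)·325 = 170.00
  d_F = (-0.40)·325 + (-0.40)·300 + (+0.95)·325 = 58.75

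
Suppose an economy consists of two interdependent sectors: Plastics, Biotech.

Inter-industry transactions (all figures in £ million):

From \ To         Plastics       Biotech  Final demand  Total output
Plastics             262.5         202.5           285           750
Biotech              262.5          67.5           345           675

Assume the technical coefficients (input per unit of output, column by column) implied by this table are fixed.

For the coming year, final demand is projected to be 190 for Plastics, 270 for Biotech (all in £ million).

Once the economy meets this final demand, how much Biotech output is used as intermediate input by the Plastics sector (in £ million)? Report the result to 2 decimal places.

z_21 = 183.75

Technical coefficients a_ij = z_ij / X_j:
  a_11 = 262.5/750 = 0.35, a_21 = 262.5/750 = 0.35
  a_12 = 202.5/675 = 0.30, a_22 = 67.5/675 = 0.10
I − A =
  [   0.65    -0.30]
  [  -0.35     0.90]
det(I−A) = (0.65)(0.90) − (-0.30)(-0.35) = 0.4800
adj(I−A) = [[0.90, 0.30], [0.35, 0.65]]
(I − A)⁻¹ = adj(I−A) / det(I−A) ≈
  [   1.8750     0.6250]
  [   0.7292     1.3542]
First solve x = (I − A)⁻¹ d = adj(I−A)·d / det(I−A); in particular x_1 = (0.90·190 + 0.30·270) / 0.4800 = 252.00 / 0.4800 = 525.0000.
Intermediate flow from 2 to 1: z_21 = a_21 · x_1 = 0.35 × 252.00 / 0.4800 = 88.20 / 0.4800 = 183.75.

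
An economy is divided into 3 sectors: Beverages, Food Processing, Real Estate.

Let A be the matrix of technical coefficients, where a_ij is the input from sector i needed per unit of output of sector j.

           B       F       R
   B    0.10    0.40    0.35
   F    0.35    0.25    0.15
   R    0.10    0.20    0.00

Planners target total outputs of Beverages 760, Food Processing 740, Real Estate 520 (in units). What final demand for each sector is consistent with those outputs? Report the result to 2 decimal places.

d_B = 206.00, d_F = 211.00, d_R = 296.00

I − A =
  [   0.90    -0.40    -0.35]
  [  -0.35     0.75    -0.15]
  [  -0.10    -0.20     1.00]
d = (I − A) x:
  d_B = (+0.90)·760 + (-0.40)·740 + (-0.35)·520 = 206.00
  d_F = (-0.35)·760 + (+0.75)·740 + (-0.15)·520 = 211.00
  d_R = (-0.10)·760 + (-0.20)·740 + (+1.00)·520 = 296.00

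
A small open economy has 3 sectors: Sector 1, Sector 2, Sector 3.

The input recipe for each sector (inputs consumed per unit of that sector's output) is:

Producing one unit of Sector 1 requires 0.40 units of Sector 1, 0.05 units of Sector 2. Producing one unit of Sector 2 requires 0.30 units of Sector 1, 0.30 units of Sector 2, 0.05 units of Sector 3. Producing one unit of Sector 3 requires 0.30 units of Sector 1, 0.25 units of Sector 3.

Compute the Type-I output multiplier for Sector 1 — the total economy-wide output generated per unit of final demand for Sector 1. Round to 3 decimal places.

m_1 = 1.865

I − A =
  [   0.60    -0.30    -0.30]
  [  -0.05     0.70     0.00]
  [   0.00    -0.05     0.75]
Cofactors of I−A, C_ij = (−1)^(i+j)·(minor ij) (rows/columns in the sector order above):
  C_11 = (0.70)(0.75) − (0.00)(-0.05) = 0.5250
  C_12 = −[(-0.05)(0.75) − (0.00)(0.00)] = 0.0375
  C_13 = (-0.05)(-0.05) − (0.70)(0.00) = 0.0025
  C_21 = −[(-0.30)(0.75) − (-0.30)(-0.05)] = 0.2400
  C_22 = (0.60)(0.75) − (-0.30)(0.00) = 0.4500
  C_23 = −[(0.60)(-0.05) − (-0.30)(0.00)] = 0.0300
  C_31 = (-0.30)(0.00) − (-0.30)(0.70) = 0.2100
  C_32 = −[(0.60)(0.00) − (-0.30)(-0.05)] = 0.0150
  C_33 = (0.60)(0.70) − (-0.30)(-0.05) = 0.4050
det(I−A) = Σ_j (I−A)_1j·C_1j = (0.60)(0.5250) + (-0.30)(0.0375) + (-0.30)(0.0025) = 0.3030
adj(I−A) = Cᵀ =
  [ 0.5250   0.2400   0.2100]
  [ 0.0375   0.4500   0.0150]
  [ 0.0025   0.0300   0.4050]
(I − A)⁻¹ = adj(I−A) / det(I−A) ≈
  [   1.7327     0.7921     0.6931]
  [   0.1238     1.4851     0.0495]
  [   0.0083     0.0990     1.3366]
The output multiplier for sector j is the column-j sum of the Leontief inverse (I − A)⁻¹ = adj(I−A) / det(I−A).
Column 1 of adj(I−A): (0.5250, 0.0375, 0.0025); det(I−A) = 0.3030.
m_1 = (0.5250 + 0.0375 + 0.0025) / 0.3030 = 0.565 / 0.3030 ≈ 1.865.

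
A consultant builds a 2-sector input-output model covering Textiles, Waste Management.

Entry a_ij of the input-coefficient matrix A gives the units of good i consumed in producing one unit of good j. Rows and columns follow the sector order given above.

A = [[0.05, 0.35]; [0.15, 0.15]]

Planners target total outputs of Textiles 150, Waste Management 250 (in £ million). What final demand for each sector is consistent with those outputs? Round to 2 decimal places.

d_1 = 55.00, d_2 = 190.00

I − A =
  [   0.95    -0.35]
  [  -0.15     0.85]
d = (I − A) x:
  d_1 = (+0.95)·150 + (-0.35)·250 = 55.00
  d_2 = (-0.15)·150 + (+0.85)·250 = 190.00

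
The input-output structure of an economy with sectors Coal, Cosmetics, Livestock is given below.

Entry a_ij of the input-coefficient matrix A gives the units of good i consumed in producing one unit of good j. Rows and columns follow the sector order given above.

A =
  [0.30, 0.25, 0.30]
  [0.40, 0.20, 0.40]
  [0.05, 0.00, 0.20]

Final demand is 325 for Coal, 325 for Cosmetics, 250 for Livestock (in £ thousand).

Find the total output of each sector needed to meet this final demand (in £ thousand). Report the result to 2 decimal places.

I − A =
  [   0.70    -0.25    -0.30]
  [  -0.40     0.80    -0.40]
  [  -0.05     0.00     0.80]
Cofactors of I−A, C_ij = (−1)^(i+j)·(minor ij) (rows/columns in the sector order above):
  C_11 = (0.80)(0.80) − (-0.40)(0.00) = 0.6400
  C_12 = −[(-0.40)(0.80) − (-0.40)(-0.05)] = 0.3400
  C_13 = (-0.40)(0.00) − (0.80)(-0.05) = 0.0400
  C_21 = −[(-0.25)(0.80) − (-0.30)(0.00)] = 0.2000
  C_22 = (0.70)(0.80) − (-0.30)(-0.05) = 0.5450
  C_23 = −[(0.70)(0.00) − (-0.25)(-0.05)] = 0.0125
  C_31 = (-0.25)(-0.40) − (-0.30)(0.80) = 0.3400
  C_32 = −[(0.70)(-0.40) − (-0.30)(-0.40)] = 0.4000
  C_33 = (0.70)(0.80) − (-0.25)(-0.40) = 0.4600
det(I−A) = Σ_j (I−A)_1j·C_1j = (0.70)(0.6400) + (-0.25)(0.3400) + (-0.30)(0.0400) = 0.3510
adj(I−A) = Cᵀ =
  [ 0.6400   0.2000   0.3400]
  [ 0.3400   0.5450   0.4000]
  [ 0.0400   0.0125   0.4600]
(I − A)⁻¹ = adj(I−A) / det(I−A) ≈
  [   1.8234     0.5698     0.9687]
  [   0.9687     1.5527     1.1396]
  [   0.1140     0.0356     1.3105]
x = (I − A)⁻¹ d = adj(I−A)·d / det(I−A), with det(I−A) = 0.3510:
  x_1 = (0.6400·325 + 0.2000·325 + 0.3400·250) / 0.3510 = 358.00 / 0.3510 ≈ 1019.94
  x_2 = (0.3400·325 + 0.5450·325 + 0.4000·250) / 0.3510 = 387.625 / 0.3510 ≈ 1104.34
  x_3 = (0.0400·325 + 0.0125·325 + 0.4600·250) / 0.3510 = 132.0625 / 0.3510 ≈ 376.25

x_1 = 1019.94, x_2 = 1104.34, x_3 = 376.25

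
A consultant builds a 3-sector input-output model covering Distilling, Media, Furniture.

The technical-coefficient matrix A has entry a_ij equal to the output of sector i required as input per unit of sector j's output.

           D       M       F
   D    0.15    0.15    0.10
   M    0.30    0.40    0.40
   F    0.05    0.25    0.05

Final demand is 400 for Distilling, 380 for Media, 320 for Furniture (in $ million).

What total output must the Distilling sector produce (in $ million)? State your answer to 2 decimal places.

I − A =
  [   0.85    -0.15    -0.10]
  [  -0.30     0.60    -0.40]
  [  -0.05    -0.25     0.95]
Cofactors of I−A, C_ij = (−1)^(i+j)·(minor ij) (rows/columns in the sector order above):
  C_11 = (0.60)(0.95) − (-0.40)(-0.25) = 0.4700
  C_12 = −[(-0.30)(0.95) − (-0.40)(-0.05)] = 0.3050
  C_13 = (-0.30)(-0.25) − (0.60)(-0.05) = 0.1050
  C_21 = −[(-0.15)(0.95) − (-0.10)(-0.25)] = 0.1675
  C_22 = (0.85)(0.95) − (-0.10)(-0.05) = 0.8025
  C_23 = −[(0.85)(-0.25) − (-0.15)(-0.05)] = 0.2200
  C_31 = (-0.15)(-0.40) − (-0.10)(0.60) = 0.1200
  C_32 = −[(0.85)(-0.40) − (-0.10)(-0.30)] = 0.3700
  C_33 = (0.85)(0.60) − (-0.15)(-0.30) = 0.4650
det(I−A) = Σ_j (I−A)_1j·C_1j = (0.85)(0.4700) + (-0.15)(0.3050) + (-0.10)(0.1050) = 0.34325
adj(I−A) = Cᵀ =
  [ 0.4700   0.1675   0.1200]
  [ 0.3050   0.8025   0.3700]
  [ 0.1050   0.2200   0.4650]
(I − A)⁻¹ = adj(I−A) / det(I−A) ≈
  [   1.3693     0.4880     0.3496]
  [   0.8886     2.3379     1.0779]
  [   0.3059     0.6409     1.3547]
x = (I − A)⁻¹ d = adj(I−A)·d / det(I−A), with det(I−A) = 0.34325:
  x_D = (0.4700·400 + 0.1675·380 + 0.1200·320) / 0.34325 = 290.05 / 0.34325 ≈ 845.01
  x_M = (0.3050·400 + 0.8025·380 + 0.3700·320) / 0.34325 = 545.35 / 0.34325 ≈ 1588.78
  x_F = (0.1050·400 + 0.2200·380 + 0.4650·320) / 0.34325 = 274.40 / 0.34325 ≈ 799.42

x_D = 845.01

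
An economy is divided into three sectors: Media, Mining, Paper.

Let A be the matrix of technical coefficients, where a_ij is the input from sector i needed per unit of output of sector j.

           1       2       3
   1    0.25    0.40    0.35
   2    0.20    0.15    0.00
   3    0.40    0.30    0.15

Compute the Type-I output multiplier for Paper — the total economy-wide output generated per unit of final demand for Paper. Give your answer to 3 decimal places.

I − A =
  [   0.75    -0.40    -0.35]
  [  -0.20     0.85     0.00]
  [  -0.40    -0.30     0.85]
Cofactors of I−A, C_ij = (−1)^(i+j)·(minor ij) (rows/columns in the sector order above):
  C_11 = (0.85)(0.85) − (0.00)(-0.30) = 0.7225
  C_12 = −[(-0.20)(0.85) − (0.00)(-0.40)] = 0.1700
  C_13 = (-0.20)(-0.30) − (0.85)(-0.40) = 0.4000
  C_21 = −[(-0.40)(0.85) − (-0.35)(-0.30)] = 0.4450
  C_22 = (0.75)(0.85) − (-0.35)(-0.40) = 0.4975
  C_23 = −[(0.75)(-0.30) − (-0.40)(-0.40)] = 0.3850
  C_31 = (-0.40)(0.00) − (-0.35)(0.85) = 0.2975
  C_32 = −[(0.75)(0.00) − (-0.35)(-0.20)] = 0.0700
  C_33 = (0.75)(0.85) − (-0.40)(-0.20) = 0.5575
det(I−A) = Σ_j (I−A)_1j·C_1j = (0.75)(0.7225) + (-0.40)(0.1700) + (-0.35)(0.4000) = 0.333875
adj(I−A) = Cᵀ =
  [ 0.7225   0.4450   0.2975]
  [ 0.1700   0.4975   0.0700]
  [ 0.4000   0.3850   0.5575]
(I − A)⁻¹ = adj(I−A) / det(I−A) ≈
  [   2.1640     1.3328     0.8911]
  [   0.5092     1.4901     0.2097]
  [   1.1981     1.1531     1.6698]
The output multiplier for sector j is the column-j sum of the Leontief inverse (I − A)⁻¹ = adj(I−A) / det(I−A).
Column 3 of adj(I−A): (0.2975, 0.0700, 0.5575); det(I−A) = 0.333875.
m_3 = (0.2975 + 0.0700 + 0.5575) / 0.333875 = 0.925 / 0.333875 ≈ 2.770.

m_3 = 2.770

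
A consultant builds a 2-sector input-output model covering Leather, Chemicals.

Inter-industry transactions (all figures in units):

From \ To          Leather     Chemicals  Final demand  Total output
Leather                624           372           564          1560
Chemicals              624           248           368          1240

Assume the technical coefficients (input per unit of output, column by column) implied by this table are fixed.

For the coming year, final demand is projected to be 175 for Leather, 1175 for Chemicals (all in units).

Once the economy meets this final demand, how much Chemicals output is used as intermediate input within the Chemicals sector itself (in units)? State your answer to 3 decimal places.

Technical coefficients a_ij = z_ij / X_j:
  a_LL = 624/1560 = 0.40, a_CL = 624/1560 = 0.40
  a_LC = 372/1240 = 0.30, a_CC = 248/1240 = 0.20
I − A =
  [   0.60    -0.30]
  [  -0.40     0.80]
det(I−A) = (0.60)(0.80) − (-0.30)(-0.40) = 0.3600
adj(I−A) = [[0.80, 0.30], [0.40, 0.60]]
(I − A)⁻¹ = adj(I−A) / det(I−A) ≈
  [   2.2222     0.8333]
  [   1.1111     1.6667]
First solve x = (I − A)⁻¹ d = adj(I−A)·d / det(I−A); in particular x_C = (0.40·175 + 0.60·1175) / 0.3600 = 775.00 / 0.3600 ≈ 2152.77778.
Intermediate flow from C to C: z_CC = a_CC · x_C = 0.20 × 775.00 / 0.3600 = 155.00 / 0.3600 ≈ 430.556.

z_CC = 430.556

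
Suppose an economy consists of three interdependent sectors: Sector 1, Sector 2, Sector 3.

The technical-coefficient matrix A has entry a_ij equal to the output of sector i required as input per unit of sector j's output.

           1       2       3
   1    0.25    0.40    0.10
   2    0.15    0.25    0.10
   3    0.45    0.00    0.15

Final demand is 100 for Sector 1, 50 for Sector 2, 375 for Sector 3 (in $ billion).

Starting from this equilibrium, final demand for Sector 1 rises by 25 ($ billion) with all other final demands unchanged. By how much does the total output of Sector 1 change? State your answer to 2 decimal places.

I − A =
  [   0.75    -0.40    -0.10]
  [  -0.15     0.75    -0.10]
  [  -0.45     0.00     0.85]
Cofactors of I−A, C_ij = (−1)^(i+j)·(minor ij) (rows/columns in the sector order above):
  C_11 = (0.75)(0.85) − (-0.10)(0.00) = 0.6375
  C_12 = −[(-0.15)(0.85) − (-0.10)(-0.45)] = 0.1725
  C_13 = (-0.15)(0.00) − (0.75)(-0.45) = 0.3375
  C_21 = −[(-0.40)(0.85) − (-0.10)(0.00)] = 0.3400
  C_22 = (0.75)(0.85) − (-0.10)(-0.45) = 0.5925
  C_23 = −[(0.75)(0.00) − (-0.40)(-0.45)] = 0.1800
  C_31 = (-0.40)(-0.10) − (-0.10)(0.75) = 0.1150
  C_32 = −[(0.75)(-0.10) − (-0.10)(-0.15)] = 0.0900
  C_33 = (0.75)(0.75) − (-0.40)(-0.15) = 0.5025
det(I−A) = Σ_j (I−A)_1j·C_1j = (0.75)(0.6375) + (-0.40)(0.1725) + (-0.10)(0.3375) = 0.375375
adj(I−A) = Cᵀ =
  [ 0.6375   0.3400   0.1150]
  [ 0.1725   0.5925   0.0900]
  [ 0.3375   0.1800   0.5025]
(I − A)⁻¹ = adj(I−A) / det(I−A) ≈
  [   1.6983     0.9058     0.3064]
  [   0.4595     1.5784     0.2398]
  [   0.8991     0.4795     1.3387]
Δx = (I − A)⁻¹ Δd with Δd having +25 in the Sector 1 component and 0 elsewhere.
So Δx_1 = L_11 · (+25), where L_11 = adj(I−A)_11 / det(I−A) = 0.6375 / 0.375375.
Δx_1 = 0.6375 × (+25) / 0.375375 = 15.9375 / 0.375375 ≈ 42.46.

Δx_1 = 42.46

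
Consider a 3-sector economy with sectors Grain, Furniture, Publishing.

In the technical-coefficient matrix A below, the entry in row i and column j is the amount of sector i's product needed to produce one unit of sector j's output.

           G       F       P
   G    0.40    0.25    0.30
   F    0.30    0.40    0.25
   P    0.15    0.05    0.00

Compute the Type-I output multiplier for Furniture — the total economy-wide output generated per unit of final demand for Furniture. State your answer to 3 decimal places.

m_F = 3.751

I − A =
  [   0.60    -0.25    -0.30]
  [  -0.30     0.60    -0.25]
  [  -0.15    -0.05     1.00]
Cofactors of I−A, C_ij = (−1)^(i+j)·(minor ij) (rows/columns in the sector order above):
  C_11 = (0.60)(1.00) − (-0.25)(-0.05) = 0.5875
  C_12 = −[(-0.30)(1.00) − (-0.25)(-0.15)] = 0.3375
  C_13 = (-0.30)(-0.05) − (0.60)(-0.15) = 0.1050
  C_21 = −[(-0.25)(1.00) − (-0.30)(-0.05)] = 0.2650
  C_22 = (0.60)(1.00) − (-0.30)(-0.15) = 0.5550
  C_23 = −[(0.60)(-0.05) − (-0.25)(-0.15)] = 0.0675
  C_31 = (-0.25)(-0.25) − (-0.30)(0.60) = 0.2425
  C_32 = −[(0.60)(-0.25) − (-0.30)(-0.30)] = 0.2400
  C_33 = (0.60)(0.60) − (-0.25)(-0.30) = 0.2850
det(I−A) = Σ_j (I−A)_1j·C_1j = (0.60)(0.5875) + (-0.25)(0.3375) + (-0.30)(0.1050) = 0.236625
adj(I−A) = Cᵀ =
  [ 0.5875   0.2650   0.2425]
  [ 0.3375   0.5550   0.2400]
  [ 0.1050   0.0675   0.2850]
(I − A)⁻¹ = adj(I−A) / det(I−A) ≈
  [   2.4828     1.1199     1.0248]
  [   1.4263     2.3455     1.0143]
  [   0.4437     0.2853     1.2044]
The output multiplier for sector j is the column-j sum of the Leontief inverse (I − A)⁻¹ = adj(I−A) / det(I−A).
Column F of adj(I−A): (0.2650, 0.5550, 0.0675); det(I−A) = 0.236625.
m_F = (0.2650 + 0.5550 + 0.0675) / 0.236625 = 0.8875 / 0.236625 ≈ 3.751.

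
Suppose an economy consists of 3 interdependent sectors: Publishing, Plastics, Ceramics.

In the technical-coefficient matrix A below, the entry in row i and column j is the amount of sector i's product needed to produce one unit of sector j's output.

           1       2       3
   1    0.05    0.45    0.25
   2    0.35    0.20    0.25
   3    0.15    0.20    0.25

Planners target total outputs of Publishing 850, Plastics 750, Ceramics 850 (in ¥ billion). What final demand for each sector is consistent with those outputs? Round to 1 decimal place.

I − A =
  [   0.95    -0.45    -0.25]
  [  -0.35     0.80    -0.25]
  [  -0.15    -0.20     0.75]
d = (I − A) x:
  d_1 = (+0.95)·850 + (-0.45)·750 + (-0.25)·850 = 257.5
  d_2 = (-0.35)·850 + (+0.80)·750 + (-0.25)·850 = 90.0
  d_3 = (-0.15)·850 + (-0.20)·750 + (+0.75)·850 = 360.0

d_1 = 257.5, d_2 = 90.0, d_3 = 360.0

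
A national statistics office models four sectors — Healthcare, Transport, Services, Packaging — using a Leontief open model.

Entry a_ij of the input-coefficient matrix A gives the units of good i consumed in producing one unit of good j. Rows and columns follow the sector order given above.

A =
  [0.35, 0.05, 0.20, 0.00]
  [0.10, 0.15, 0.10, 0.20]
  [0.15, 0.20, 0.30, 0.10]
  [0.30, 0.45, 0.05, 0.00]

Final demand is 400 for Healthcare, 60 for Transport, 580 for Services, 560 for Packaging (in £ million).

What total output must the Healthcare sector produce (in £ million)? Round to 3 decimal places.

x_H = 1109.175

I − A =
  [   0.65    -0.05    -0.20     0.00]
  [  -0.10     0.85    -0.10    -0.20]
  [  -0.15    -0.20     0.70    -0.10]
  [  -0.30    -0.45    -0.05     1.00]
Compute the cofactors C_ij = (−1)^(i+j)·(3×3 minor ij) of I−A; the adjugate is their transpose:
adj(I−A) = Cᵀ =
  [ 0.501250   0.083750   0.157500   0.032500]
  [ 0.131000   0.415750   0.103500   0.093500]
  [ 0.176000   0.168250   0.486000   0.082250]
  [ 0.218125   0.220625   0.118125   0.340000]
det(I−A) = Σ_j (I−A)_1j·C_1j = (0.65)(0.501250) + (-0.05)(0.131000) + (-0.20)(0.176000) + (0.00)(0.218125) = 0.2840625
(I − A)⁻¹ = adj(I−A) / det(I−A) ≈
  [   1.7646     0.2948     0.5545     0.1144]
  [   0.4612     1.4636     0.3644     0.3292]
  [   0.6196     0.5923     1.7109     0.2895]
  [   0.7679     0.7767     0.4158     1.1969]
x = (I − A)⁻¹ d = adj(I−A)·d / det(I−A), with det(I−A) = 0.2840625:
  x_H = (0.501250·400 + 0.083750·60 + 0.157500·580 + 0.032500·560) / 0.2840625 = 315.075 / 0.2840625 ≈ 1109.175
  x_T = (0.131000·400 + 0.415750·60 + 0.103500·580 + 0.093500·560) / 0.2840625 = 189.735 / 0.2840625 ≈ 667.934
  x_S = (0.176000·400 + 0.168250·60 + 0.486000·580 + 0.082250·560) / 0.2840625 = 408.435 / 0.2840625 ≈ 1437.835
  x_P = (0.218125·400 + 0.220625·60 + 0.118125·580 + 0.340000·560) / 0.2840625 = 359.40 / 0.2840625 ≈ 1265.215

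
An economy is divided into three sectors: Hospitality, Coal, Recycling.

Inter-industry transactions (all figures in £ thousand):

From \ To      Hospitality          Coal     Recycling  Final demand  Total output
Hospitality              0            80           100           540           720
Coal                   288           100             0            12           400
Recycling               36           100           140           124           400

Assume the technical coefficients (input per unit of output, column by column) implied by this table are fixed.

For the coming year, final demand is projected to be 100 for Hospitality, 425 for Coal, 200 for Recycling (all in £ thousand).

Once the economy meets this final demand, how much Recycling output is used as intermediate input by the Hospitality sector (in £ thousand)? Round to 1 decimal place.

Technical coefficients a_ij = z_ij / X_j:
  a_11 = 0/720 = 0.00, a_21 = 288/720 = 0.40, a_31 = 36/720 = 0.05
  a_12 = 80/400 = 0.20, a_22 = 100/400 = 0.25, a_32 = 100/400 = 0.25
  a_13 = 100/400 = 0.25, a_23 = 0/400 = 0.00, a_33 = 140/400 = 0.35
I − A =
  [   1.00    -0.20    -0.25]
  [  -0.40     0.75     0.00]
  [  -0.05    -0.25     0.65]
Cofactors of I−A, C_ij = (−1)^(i+j)·(minor ij) (rows/columns in the sector order above):
  C_11 = (0.75)(0.65) − (0.00)(-0.25) = 0.4875
  C_12 = −[(-0.40)(0.65) − (0.00)(-0.05)] = 0.2600
  C_13 = (-0.40)(-0.25) − (0.75)(-0.05) = 0.1375
  C_21 = −[(-0.20)(0.65) − (-0.25)(-0.25)] = 0.1925
  C_22 = (1.00)(0.65) − (-0.25)(-0.05) = 0.6375
  C_23 = −[(1.00)(-0.25) − (-0.20)(-0.05)] = 0.2600
  C_31 = (-0.20)(0.00) − (-0.25)(0.75) = 0.1875
  C_32 = −[(1.00)(0.00) − (-0.25)(-0.40)] = 0.1000
  C_33 = (1.00)(0.75) − (-0.20)(-0.40) = 0.6700
det(I−A) = Σ_j (I−A)_1j·C_1j = (1.00)(0.4875) + (-0.20)(0.2600) + (-0.25)(0.1375) = 0.401125
adj(I−A) = Cᵀ =
  [ 0.4875   0.1925   0.1875]
  [ 0.2600   0.6375   0.1000]
  [ 0.1375   0.2600   0.6700]
(I − A)⁻¹ = adj(I−A) / det(I−A) ≈
  [   1.2153     0.4799     0.4674]
  [   0.6482     1.5893     0.2493]
  [   0.3428     0.6482     1.6703]
First solve x = (I − A)⁻¹ d = adj(I−A)·d / det(I−A); in particular x_1 = (0.4875·100 + 0.1925·425 + 0.1875·200) / 0.401125 = 168.0625 / 0.401125 ≈ 418.978.
Intermediate flow from 3 to 1: z_31 = a_31 · x_1 = 0.05 × 168.0625 / 0.401125 = 8.403125 / 0.401125 ≈ 20.9.

z_31 = 20.9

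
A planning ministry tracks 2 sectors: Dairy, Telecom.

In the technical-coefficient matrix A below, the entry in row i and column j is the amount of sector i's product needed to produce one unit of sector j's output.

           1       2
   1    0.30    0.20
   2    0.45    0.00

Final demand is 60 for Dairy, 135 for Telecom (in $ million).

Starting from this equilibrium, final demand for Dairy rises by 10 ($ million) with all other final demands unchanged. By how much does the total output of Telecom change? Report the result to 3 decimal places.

I − A =
  [   0.70    -0.20]
  [  -0.45     1.00]
det(I−A) = (0.70)(1.00) − (-0.20)(-0.45) = 0.6100
adj(I−A) = [[1.00, 0.20], [0.45, 0.70]]
(I − A)⁻¹ = adj(I−A) / det(I−A) ≈
  [   1.6393     0.3279]
  [   0.7377     1.1475]
Δx = (I − A)⁻¹ Δd with Δd having +10 in the Dairy component and 0 elsewhere.
So Δx_2 = L_21 · (+10), where L_21 = adj(I−A)_21 / det(I−A) = 0.45 / 0.6100.
Δx_2 = 0.45 × (+10) / 0.6100 = 4.50 / 0.6100 ≈ 7.377.

Δx_2 = 7.377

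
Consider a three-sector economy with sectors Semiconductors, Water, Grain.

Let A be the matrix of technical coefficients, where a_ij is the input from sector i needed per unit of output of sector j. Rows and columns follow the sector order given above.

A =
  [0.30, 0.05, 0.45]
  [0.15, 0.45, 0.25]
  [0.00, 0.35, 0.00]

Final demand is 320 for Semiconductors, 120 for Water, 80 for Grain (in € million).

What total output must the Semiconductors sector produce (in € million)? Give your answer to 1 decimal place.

x_1 = 661.9

I − A =
  [   0.70    -0.05    -0.45]
  [  -0.15     0.55    -0.25]
  [   0.00    -0.35     1.00]
Cofactors of I−A, C_ij = (−1)^(i+j)·(minor ij) (rows/columns in the sector order above):
  C_11 = (0.55)(1.00) − (-0.25)(-0.35) = 0.4625
  C_12 = −[(-0.15)(1.00) − (-0.25)(0.00)] = 0.1500
  C_13 = (-0.15)(-0.35) − (0.55)(0.00) = 0.0525
  C_21 = −[(-0.05)(1.00) − (-0.45)(-0.35)] = 0.2075
  C_22 = (0.70)(1.00) − (-0.45)(0.00) = 0.7000
  C_23 = −[(0.70)(-0.35) − (-0.05)(0.00)] = 0.2450
  C_31 = (-0.05)(-0.25) − (-0.45)(0.55) = 0.2600
  C_32 = −[(0.70)(-0.25) − (-0.45)(-0.15)] = 0.2425
  C_33 = (0.70)(0.55) − (-0.05)(-0.15) = 0.3775
det(I−A) = Σ_j (I−A)_1j·C_1j = (0.70)(0.4625) + (-0.05)(0.1500) + (-0.45)(0.0525) = 0.292625
adj(I−A) = Cᵀ =
  [ 0.4625   0.2075   0.2600]
  [ 0.1500   0.7000   0.2425]
  [ 0.0525   0.2450   0.3775]
(I − A)⁻¹ = adj(I−A) / det(I−A) ≈
  [   1.5805     0.7091     0.8885]
  [   0.5126     2.3921     0.8287]
  [   0.1794     0.8372     1.2900]
x = (I − A)⁻¹ d = adj(I−A)·d / det(I−A), with det(I−A) = 0.292625:
  x_1 = (0.4625·320 + 0.2075·120 + 0.2600·80) / 0.292625 = 193.70 / 0.292625 ≈ 661.9
  x_2 = (0.1500·320 + 0.7000·120 + 0.2425·80) / 0.292625 = 151.40 / 0.292625 ≈ 517.4
  x_3 = (0.0525·320 + 0.2450·120 + 0.3775·80) / 0.292625 = 76.40 / 0.292625 ≈ 261.1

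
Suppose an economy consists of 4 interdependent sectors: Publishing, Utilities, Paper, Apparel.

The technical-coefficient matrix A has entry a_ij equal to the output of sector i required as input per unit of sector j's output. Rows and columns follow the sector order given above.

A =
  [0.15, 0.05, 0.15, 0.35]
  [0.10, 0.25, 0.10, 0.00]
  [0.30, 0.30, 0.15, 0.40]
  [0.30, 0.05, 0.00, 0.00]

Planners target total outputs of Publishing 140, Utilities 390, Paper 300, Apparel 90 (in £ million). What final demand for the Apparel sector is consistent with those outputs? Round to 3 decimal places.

I − A =
  [   0.85    -0.05    -0.15    -0.35]
  [  -0.10     0.75    -0.10     0.00]
  [  -0.30    -0.30     0.85    -0.40]
  [  -0.30    -0.05     0.00     1.00]
d = (I − A) x:
  d_1 = (+0.85)·140 + (-0.05)·390 + (-0.15)·300 + (-0.35)·90 = 23.000
  d_2 = (-0.10)·140 + (+0.75)·390 + (-0.10)·300 + (+0.00)·90 = 248.500
  d_3 = (-0.30)·140 + (-0.30)·390 + (+0.85)·300 + (-0.40)·90 = 60.000
  d_4 = (-0.30)·140 + (-0.05)·390 + (+0.00)·300 + (+1.00)·90 = 28.500

d_4 = 28.500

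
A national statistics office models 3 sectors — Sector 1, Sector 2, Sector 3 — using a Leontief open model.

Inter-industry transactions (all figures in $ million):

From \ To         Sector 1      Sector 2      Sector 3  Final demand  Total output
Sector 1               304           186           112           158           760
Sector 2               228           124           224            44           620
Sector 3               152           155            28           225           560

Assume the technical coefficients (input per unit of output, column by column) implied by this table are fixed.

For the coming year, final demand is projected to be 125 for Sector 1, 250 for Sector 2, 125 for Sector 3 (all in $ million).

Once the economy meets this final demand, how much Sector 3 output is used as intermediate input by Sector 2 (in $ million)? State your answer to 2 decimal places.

Technical coefficients a_ij = z_ij / X_j:
  a_11 = 304/760 = 0.40, a_21 = 228/760 = 0.30, a_31 = 152/760 = 0.20
  a_12 = 186/620 = 0.30, a_22 = 124/620 = 0.20, a_32 = 155/620 = 0.25
  a_13 = 112/560 = 0.20, a_23 = 224/560 = 0.40, a_33 = 28/560 = 0.05
I − A =
  [   0.60    -0.30    -0.20]
  [  -0.30     0.80    -0.40]
  [  -0.20    -0.25     0.95]
Cofactors of I−A, C_ij = (−1)^(i+j)·(minor ij) (rows/columns in the sector order above):
  C_11 = (0.80)(0.95) − (-0.40)(-0.25) = 0.6600
  C_12 = −[(-0.30)(0.95) − (-0.40)(-0.20)] = 0.3650
  C_13 = (-0.30)(-0.25) − (0.80)(-0.20) = 0.2350
  C_21 = −[(-0.30)(0.95) − (-0.20)(-0.25)] = 0.3350
  C_22 = (0.60)(0.95) − (-0.20)(-0.20) = 0.5300
  C_23 = −[(0.60)(-0.25) − (-0.30)(-0.20)] = 0.2100
  C_31 = (-0.30)(-0.40) − (-0.20)(0.80) = 0.2800
  C_32 = −[(0.60)(-0.40) − (-0.20)(-0.30)] = 0.3000
  C_33 = (0.60)(0.80) − (-0.30)(-0.30) = 0.3900
det(I−A) = Σ_j (I−A)_1j·C_1j = (0.60)(0.6600) + (-0.30)(0.3650) + (-0.20)(0.2350) = 0.2395
adj(I−A) = Cᵀ =
  [ 0.6600   0.3350   0.2800]
  [ 0.3650   0.5300   0.3000]
  [ 0.2350   0.2100   0.3900]
(I − A)⁻¹ = adj(I−A) / det(I−A) ≈
  [   2.7557     1.3987     1.1691]
  [   1.5240     2.2129     1.2526]
  [   0.9812     0.8768     1.6284]
First solve x = (I − A)⁻¹ d = adj(I−A)·d / det(I−A); in particular x_2 = (0.3650·125 + 0.5300·250 + 0.3000·125) / 0.2395 = 215.625 / 0.2395 ≈ 900.3132.
Intermediate flow from 3 to 2: z_32 = a_32 · x_2 = 0.25 × 215.625 / 0.2395 = 53.90625 / 0.2395 ≈ 225.08.

z_32 = 225.08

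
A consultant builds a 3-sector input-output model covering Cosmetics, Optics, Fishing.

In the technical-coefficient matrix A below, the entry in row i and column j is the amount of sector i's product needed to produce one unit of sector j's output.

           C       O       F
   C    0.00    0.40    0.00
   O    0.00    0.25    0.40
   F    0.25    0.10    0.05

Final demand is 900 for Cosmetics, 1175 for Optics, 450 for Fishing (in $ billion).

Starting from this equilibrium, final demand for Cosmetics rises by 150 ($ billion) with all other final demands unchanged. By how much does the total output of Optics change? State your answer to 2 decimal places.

Δx_O = 23.72

I − A =
  [   1.00    -0.40     0.00]
  [   0.00     0.75    -0.40]
  [  -0.25    -0.10     0.95]
Cofactors of I−A, C_ij = (−1)^(i+j)·(minor ij) (rows/columns in the sector order above):
  C_11 = (0.75)(0.95) − (-0.40)(-0.10) = 0.6725
  C_12 = −[(0.00)(0.95) − (-0.40)(-0.25)] = 0.1000
  C_13 = (0.00)(-0.10) − (0.75)(-0.25) = 0.1875
  C_21 = −[(-0.40)(0.95) − (0.00)(-0.10)] = 0.3800
  C_22 = (1.00)(0.95) − (0.00)(-0.25) = 0.9500
  C_23 = −[(1.00)(-0.10) − (-0.40)(-0.25)] = 0.2000
  C_31 = (-0.40)(-0.40) − (0.00)(0.75) = 0.1600
  C_32 = −[(1.00)(-0.40) − (0.00)(0.00)] = 0.4000
  C_33 = (1.00)(0.75) − (-0.40)(0.00) = 0.7500
det(I−A) = Σ_j (I−A)_1j·C_1j = (1.00)(0.6725) + (-0.40)(0.1000) + (0.00)(0.1875) = 0.6325
adj(I−A) = Cᵀ =
  [ 0.6725   0.3800   0.1600]
  [ 0.1000   0.9500   0.4000]
  [ 0.1875   0.2000   0.7500]
(I − A)⁻¹ = adj(I−A) / det(I−A) ≈
  [   1.0632     0.6008     0.2530]
  [   0.1581     1.5020     0.6324]
  [   0.2964     0.3162     1.1858]
Δx = (I − A)⁻¹ Δd with Δd having +150 in the Cosmetics component and 0 elsewhere.
So Δx_O = L_OC · (+150), where L_OC = adj(I−A)_OC / det(I−A) = 0.1000 / 0.6325.
Δx_O = 0.1000 × (+150) / 0.6325 = 15.00 / 0.6325 ≈ 23.72.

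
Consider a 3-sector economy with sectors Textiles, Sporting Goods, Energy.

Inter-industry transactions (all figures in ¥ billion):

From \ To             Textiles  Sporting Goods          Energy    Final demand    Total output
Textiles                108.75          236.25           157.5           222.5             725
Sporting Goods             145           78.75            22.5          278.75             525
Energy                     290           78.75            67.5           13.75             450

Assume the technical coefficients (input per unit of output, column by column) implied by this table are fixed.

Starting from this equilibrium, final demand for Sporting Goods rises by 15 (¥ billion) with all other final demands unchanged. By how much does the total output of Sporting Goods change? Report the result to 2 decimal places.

Δx_S = 22.25

Technical coefficients a_ij = z_ij / X_j:
  a_TT = 108.75/725 = 0.15, a_ST = 145/725 = 0.20, a_ET = 290/725 = 0.40
  a_TS = 236.25/525 = 0.45, a_SS = 78.75/525 = 0.15, a_ES = 78.75/525 = 0.15
  a_TE = 157.5/450 = 0.35, a_SE = 22.5/450 = 0.05, a_EE = 67.5/450 = 0.15
I − A =
  [   0.85    -0.45    -0.35]
  [  -0.20     0.85    -0.05]
  [  -0.40    -0.15     0.85]
Cofactors of I−A, C_ij = (−1)^(i+j)·(minor ij) (rows/columns in the sector order above):
  C_11 = (0.85)(0.85) − (-0.05)(-0.15) = 0.7150
  C_12 = −[(-0.20)(0.85) − (-0.05)(-0.40)] = 0.1900
  C_13 = (-0.20)(-0.15) − (0.85)(-0.40) = 0.3700
  C_21 = −[(-0.45)(0.85) − (-0.35)(-0.15)] = 0.4350
  C_22 = (0.85)(0.85) − (-0.35)(-0.40) = 0.5825
  C_23 = −[(0.85)(-0.15) − (-0.45)(-0.40)] = 0.3075
  C_31 = (-0.45)(-0.05) − (-0.35)(0.85) = 0.3200
  C_32 = −[(0.85)(-0.05) − (-0.35)(-0.20)] = 0.1125
  C_33 = (0.85)(0.85) − (-0.45)(-0.20) = 0.6325
det(I−A) = Σ_j (I−A)_1j·C_1j = (0.85)(0.7150) + (-0.45)(0.1900) + (-0.35)(0.3700) = 0.39275
adj(I−A) = Cᵀ =
  [ 0.7150   0.4350   0.3200]
  [ 0.1900   0.5825   0.1125]
  [ 0.3700   0.3075   0.6325]
(I − A)⁻¹ = adj(I−A) / det(I−A) ≈
  [   1.8205     1.1076     0.8148]
  [   0.4838     1.4831     0.2864]
  [   0.9421     0.7829     1.6104]
Δx = (I − A)⁻¹ Δd with Δd having +15 in the Sporting Goods component and 0 elsewhere.
So Δx_S = L_SS · (+15), where L_SS = adj(I−A)_SS / det(I−A) = 0.5825 / 0.39275.
Δx_S = 0.5825 × (+15) / 0.39275 = 8.7375 / 0.39275 ≈ 22.25.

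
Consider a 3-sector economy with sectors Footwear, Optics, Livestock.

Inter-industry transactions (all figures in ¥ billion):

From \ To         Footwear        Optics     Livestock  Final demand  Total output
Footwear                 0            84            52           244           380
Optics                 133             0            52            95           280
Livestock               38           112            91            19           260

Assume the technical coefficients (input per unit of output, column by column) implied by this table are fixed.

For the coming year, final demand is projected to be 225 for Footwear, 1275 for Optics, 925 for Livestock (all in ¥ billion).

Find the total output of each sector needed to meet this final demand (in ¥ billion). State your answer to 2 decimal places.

x_1 = 1606.64, x_2 = 2476.13, x_3 = 3194.03

Technical coefficients a_ij = z_ij / X_j:
  a_11 = 0/380 = 0.00, a_21 = 133/380 = 0.35, a_31 = 38/380 = 0.10
  a_12 = 84/280 = 0.30, a_22 = 0/280 = 0.00, a_32 = 112/280 = 0.40
  a_13 = 52/260 = 0.20, a_23 = 52/260 = 0.20, a_33 = 91/260 = 0.35
I − A =
  [   1.00    -0.30    -0.20]
  [  -0.35     1.00    -0.20]
  [  -0.10    -0.40     0.65]
Cofactors of I−A, C_ij = (−1)^(i+j)·(minor ij) (rows/columns in the sector order above):
  C_11 = (1.00)(0.65) − (-0.20)(-0.40) = 0.5700
  C_12 = −[(-0.35)(0.65) − (-0.20)(-0.10)] = 0.2475
  C_13 = (-0.35)(-0.40) − (1.00)(-0.10) = 0.2400
  C_21 = −[(-0.30)(0.65) − (-0.20)(-0.40)] = 0.2750
  C_22 = (1.00)(0.65) − (-0.20)(-0.10) = 0.6300
  C_23 = −[(1.00)(-0.40) − (-0.30)(-0.10)] = 0.4300
  C_31 = (-0.30)(-0.20) − (-0.20)(1.00) = 0.2600
  C_32 = −[(1.00)(-0.20) − (-0.20)(-0.35)] = 0.2700
  C_33 = (1.00)(1.00) − (-0.30)(-0.35) = 0.8950
det(I−A) = Σ_j (I−A)_1j·C_1j = (1.00)(0.5700) + (-0.30)(0.2475) + (-0.20)(0.2400) = 0.44775
adj(I−A) = Cᵀ =
  [ 0.5700   0.2750   0.2600]
  [ 0.2475   0.6300   0.2700]
  [ 0.2400   0.4300   0.8950]
(I − A)⁻¹ = adj(I−A) / det(I−A) ≈
  [   1.2730     0.6142     0.5807]
  [   0.5528     1.4070     0.6030]
  [   0.5360     0.9604     1.9989]
x = (I − A)⁻¹ d = adj(I−A)·d / det(I−A), with det(I−A) = 0.44775:
  x_1 = (0.5700·225 + 0.2750·1275 + 0.2600·925) / 0.44775 = 719.375 / 0.44775 ≈ 1606.64
  x_2 = (0.2475·225 + 0.6300·1275 + 0.2700·925) / 0.44775 = 1108.6875 / 0.44775 ≈ 2476.13
  x_3 = (0.2400·225 + 0.4300·1275 + 0.8950·925) / 0.44775 = 1430.125 / 0.44775 ≈ 3194.03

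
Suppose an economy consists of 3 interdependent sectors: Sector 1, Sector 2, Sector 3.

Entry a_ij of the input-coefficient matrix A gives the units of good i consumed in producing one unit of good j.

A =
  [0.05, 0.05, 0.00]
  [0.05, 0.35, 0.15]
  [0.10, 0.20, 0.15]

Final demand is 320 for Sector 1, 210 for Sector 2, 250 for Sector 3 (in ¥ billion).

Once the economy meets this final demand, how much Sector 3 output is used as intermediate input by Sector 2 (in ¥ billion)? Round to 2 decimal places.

z_32 = 90.62

I − A =
  [   0.95    -0.05     0.00]
  [  -0.05     0.65    -0.15]
  [  -0.10    -0.20     0.85]
Cofactors of I−A, C_ij = (−1)^(i+j)·(minor ij) (rows/columns in the sector order above):
  C_11 = (0.65)(0.85) − (-0.15)(-0.20) = 0.5225
  C_12 = −[(-0.05)(0.85) − (-0.15)(-0.10)] = 0.0575
  C_13 = (-0.05)(-0.20) − (0.65)(-0.10) = 0.0750
  C_21 = −[(-0.05)(0.85) − (0.00)(-0.20)] = 0.0425
  C_22 = (0.95)(0.85) − (0.00)(-0.10) = 0.8075
  C_23 = −[(0.95)(-0.20) − (-0.05)(-0.10)] = 0.1950
  C_31 = (-0.05)(-0.15) − (0.00)(0.65) = 0.0075
  C_32 = −[(0.95)(-0.15) − (0.00)(-0.05)] = 0.1425
  C_33 = (0.95)(0.65) − (-0.05)(-0.05) = 0.6150
det(I−A) = Σ_j (I−A)_1j·C_1j = (0.95)(0.5225) + (-0.05)(0.0575) + (0.00)(0.0750) = 0.4935
adj(I−A) = Cᵀ =
  [ 0.5225   0.0425   0.0075]
  [ 0.0575   0.8075   0.1425]
  [ 0.0750   0.1950   0.6150]
(I − A)⁻¹ = adj(I−A) / det(I−A) ≈
  [   1.0588     0.0861     0.0152]
  [   0.1165     1.6363     0.2888]
  [   0.1520     0.3951     1.2462]
First solve x = (I − A)⁻¹ d = adj(I−A)·d / det(I−A); in particular x_2 = (0.0575·320 + 0.8075·210 + 0.1425·250) / 0.4935 = 223.60 / 0.4935 ≈ 453.0902.
Intermediate flow from 3 to 2: z_32 = a_32 · x_2 = 0.20 × 223.60 / 0.4935 = 44.72 / 0.4935 ≈ 90.62.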